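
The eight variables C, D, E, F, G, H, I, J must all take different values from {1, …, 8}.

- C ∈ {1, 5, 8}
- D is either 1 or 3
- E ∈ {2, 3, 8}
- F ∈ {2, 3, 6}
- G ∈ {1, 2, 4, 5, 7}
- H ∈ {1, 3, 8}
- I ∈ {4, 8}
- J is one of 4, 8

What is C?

5

The 8 variables together cover exactly {1, 2, 3, 4, 5, 6, 7, 8} — 8 values for 8 variables — and 6 appears only in F's list, so F = 6.
Among the 7 still-open variables, 7 fits only G (and all 7 values in {1, 2, 3, 4, 5, 7, 8} must be used), so G = 7.
Among the 6 still-open variables, 2 fits only E (and all 6 values in {1, 2, 3, 4, 5, 8} must be used), so E = 2.
The 5 still-open variables together cover exactly {1, 3, 4, 5, 8} — 5 values for 5 variables — and 5 appears only in C's list, so C = 5.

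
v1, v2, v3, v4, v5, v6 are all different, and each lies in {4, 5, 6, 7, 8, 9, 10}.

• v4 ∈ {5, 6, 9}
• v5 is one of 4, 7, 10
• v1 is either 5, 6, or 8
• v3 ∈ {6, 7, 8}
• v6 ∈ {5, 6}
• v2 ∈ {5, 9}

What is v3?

The 3 variables v2, v4, v6 are confined to {5, 6, 9}, which locks those values in; drop them from v1, v3.
That leaves v1 = 8. Strike 8 from v3.
So v3 = 7.

7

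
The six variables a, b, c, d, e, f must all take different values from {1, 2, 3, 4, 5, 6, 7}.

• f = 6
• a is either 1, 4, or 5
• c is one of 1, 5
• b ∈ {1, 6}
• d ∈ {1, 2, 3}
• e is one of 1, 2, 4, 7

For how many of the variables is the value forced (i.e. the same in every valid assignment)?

4

f has just one choice, so f = 6. Remove 6 from b.
b has just one choice, so b = 1. Eliminate 1 elsewhere: a, c, d, e.
c's domain is down to {5}, so c = 5. Eliminate 5 elsewhere: a.
a has just one choice, so a = 4. Strike 4 from e.
Determined: a=4, b=1, c=5, f=6. The other variables each still have more than one consistent value. That makes 4.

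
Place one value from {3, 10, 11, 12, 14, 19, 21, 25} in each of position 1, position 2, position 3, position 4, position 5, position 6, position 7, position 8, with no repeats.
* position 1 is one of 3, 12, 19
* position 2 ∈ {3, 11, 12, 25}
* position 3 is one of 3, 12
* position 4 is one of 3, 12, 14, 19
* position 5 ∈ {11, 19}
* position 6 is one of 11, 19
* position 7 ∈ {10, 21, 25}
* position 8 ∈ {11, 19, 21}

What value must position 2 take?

The 8 variables draw from only 8 values {3, 10, 11, 12, 14, 19, 21, 25}, so each is used; only position 7 can be 10, hence position 7 = 10.
Among the 7 still-open variables, 14 fits only position 4 (and all 7 values in {3, 11, 12, 14, 19, 21, 25} must be used), so position 4 = 14.
The 6 still-open variables draw from only 6 values {3, 11, 12, 19, 21, 25}, so each is used; only position 8 can be 21, hence position 8 = 21.
Among the 5 still-open variables, 25 fits only position 2 (and all 5 values in {3, 11, 12, 19, 25} must be used), so position 2 = 25.

25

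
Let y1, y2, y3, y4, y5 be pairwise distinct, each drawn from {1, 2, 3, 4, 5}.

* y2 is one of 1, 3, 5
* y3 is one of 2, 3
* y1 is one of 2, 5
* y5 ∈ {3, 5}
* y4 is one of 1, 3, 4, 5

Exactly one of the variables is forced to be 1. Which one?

y2

Among the 5 variables, 4 fits only y4 (and all 5 values in {1, 2, 3, 4, 5} must be used), so y4 = 4.
The 4 still-open variables together cover exactly {1, 2, 3, 5} — 4 values for 4 variables — and 1 appears only in y2's list, so y2 = 1.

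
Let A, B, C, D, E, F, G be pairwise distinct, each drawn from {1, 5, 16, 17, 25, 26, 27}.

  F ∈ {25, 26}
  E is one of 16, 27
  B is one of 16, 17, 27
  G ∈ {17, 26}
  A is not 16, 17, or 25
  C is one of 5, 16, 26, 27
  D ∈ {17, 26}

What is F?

25

Among the 7 variables, 1 fits only A (and all 7 values in {1, 5, 16, 17, 25, 26, 27} must be used), so A = 1.
Among the 6 still-open variables, 5 fits only C (and all 6 values in {5, 16, 17, 25, 26, 27} must be used), so C = 5.
The 5 still-open variables together cover exactly {16, 17, 25, 26, 27} — 5 values for 5 variables — and 25 appears only in F's list, so F = 25.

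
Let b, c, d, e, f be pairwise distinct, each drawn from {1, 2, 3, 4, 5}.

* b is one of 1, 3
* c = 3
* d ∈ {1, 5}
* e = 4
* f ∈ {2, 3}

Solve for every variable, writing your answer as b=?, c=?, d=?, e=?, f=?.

c's domain is down to {3}, so c = 3. Remove 3 from b, f.
e must be 4 (only option left).
That leaves f = 2.
b has just one choice, so b = 1. Strike 1 from d.
d has just one choice, so d = 5.

b=1, c=3, d=5, e=4, f=2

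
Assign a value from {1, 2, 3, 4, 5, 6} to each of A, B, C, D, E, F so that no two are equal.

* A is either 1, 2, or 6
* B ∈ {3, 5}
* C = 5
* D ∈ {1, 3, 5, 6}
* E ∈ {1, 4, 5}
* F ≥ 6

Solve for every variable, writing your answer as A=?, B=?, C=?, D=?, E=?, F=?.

A=2, B=3, C=5, D=1, E=4, F=6

C's domain is down to {5}, so C = 5. So B, D, E can't be 5.
F's domain is down to {6}, so F = 6. So A, D can't be 6.
B must be 3 (only option left). So D can't be 3.
D's domain is down to {1}, so D = 1. So A, E can't be 1.
E has just one choice, so E = 4.
A must be 2 (only option left).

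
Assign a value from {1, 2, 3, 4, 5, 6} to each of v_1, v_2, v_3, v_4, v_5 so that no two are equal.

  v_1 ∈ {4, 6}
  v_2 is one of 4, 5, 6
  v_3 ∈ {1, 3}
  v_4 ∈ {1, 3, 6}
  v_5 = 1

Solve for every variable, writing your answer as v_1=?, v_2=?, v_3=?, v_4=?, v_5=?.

v_1=4, v_2=5, v_3=3, v_4=6, v_5=1

v_5 must be 1 (only option left). Eliminate 1 elsewhere: v_3, v_4.
v_3 must be 3 (only option left). So v_4 can't be 3.
That leaves v_4 = 6. Remove 6 from v_1, v_2.
v_1's domain is down to {4}, so v_1 = 4. So v_2 can't be 4.
v_2 has just one choice, so v_2 = 5.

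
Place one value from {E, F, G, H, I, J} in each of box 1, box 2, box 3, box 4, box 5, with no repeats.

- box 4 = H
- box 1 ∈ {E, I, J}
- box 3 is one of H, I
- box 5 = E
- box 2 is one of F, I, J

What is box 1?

box 4's domain is down to {H}, so box 4 = H. So box 3 can't be H.
box 5's domain is down to {E}, so box 5 = E. Eliminate E elsewhere: box 1.
box 3 must be I (only option left). Eliminate I elsewhere: box 1, box 2.
So box 1 = J.

J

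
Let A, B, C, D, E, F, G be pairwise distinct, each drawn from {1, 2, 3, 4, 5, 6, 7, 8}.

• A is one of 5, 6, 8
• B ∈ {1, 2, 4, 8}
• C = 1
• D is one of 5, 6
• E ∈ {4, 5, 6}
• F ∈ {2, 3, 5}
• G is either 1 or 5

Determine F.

C's domain is down to {1}, so C = 1. So B, G can't be 1.
G has just one choice, so G = 5. So A, D, E, F can't be 5.
D must be 6 (only option left). So A, E can't be 6.
E has just one choice, so E = 4. So B can't be 4.
A has just one choice, so A = 8. Eliminate 8 elsewhere: B.
B's domain is down to {2}, so B = 2. So F can't be 2.
So F = 3.

3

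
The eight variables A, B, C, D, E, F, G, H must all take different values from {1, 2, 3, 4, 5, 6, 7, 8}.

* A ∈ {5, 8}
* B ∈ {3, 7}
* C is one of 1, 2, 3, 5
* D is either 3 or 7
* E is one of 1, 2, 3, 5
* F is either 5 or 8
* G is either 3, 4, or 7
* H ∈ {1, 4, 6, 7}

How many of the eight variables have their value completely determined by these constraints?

2

The 8 variables draw from only 8 values {1, 2, 3, 4, 5, 6, 7, 8}, so each is used; only H can be 6, hence H = 6.
The 7 still-open variables together cover exactly {1, 2, 3, 4, 5, 7, 8} — 7 values for 7 variables — and 4 appears only in G's list, so G = 4.
The 2 variables A and F are confined to {5, 8}, which locks those values in; drop them from C, E.
B and D share exactly the 2 values {3, 7}; by pigeonhole those values go to them, so strike 3, 7 from C, E.
Determined: G=4, H=6. The other variables each still have more than one consistent value. That makes 2.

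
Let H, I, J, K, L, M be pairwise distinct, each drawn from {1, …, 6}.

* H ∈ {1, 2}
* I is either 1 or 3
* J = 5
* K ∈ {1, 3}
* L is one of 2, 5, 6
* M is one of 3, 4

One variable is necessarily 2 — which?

H

J must be 5 (only option left). So L can't be 5.
The 5 still-open variables draw from only 5 values {1, 2, 3, 4, 6}, so each is used; only M can be 4, hence M = 4.
The 4 still-open variables together cover exactly {1, 2, 3, 6} — 4 values for 4 variables — and 6 appears only in L's list, so L = 6.
Among the 3 still-open variables, 2 fits only H (and all 3 values in {1, 2, 3} must be used), so H = 2.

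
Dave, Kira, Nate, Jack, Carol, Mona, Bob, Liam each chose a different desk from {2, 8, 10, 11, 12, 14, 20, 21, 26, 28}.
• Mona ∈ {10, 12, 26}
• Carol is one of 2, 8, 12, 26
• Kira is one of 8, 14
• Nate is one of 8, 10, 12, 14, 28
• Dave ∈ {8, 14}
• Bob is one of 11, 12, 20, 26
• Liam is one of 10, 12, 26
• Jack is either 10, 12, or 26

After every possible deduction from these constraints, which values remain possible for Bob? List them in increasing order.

Dave and Kira share exactly the 2 values {8, 14}; by pigeonhole those values go to them, so strike 8, 14 from Nate, Carol.
Jack, Mona, Liam share exactly the 3 values {10, 12, 26}; by pigeonhole those values go to them, so strike 10, 12, 26 from Nate, Carol, Bob.
That leaves Nate = 28.
Carol's domain is down to {2}, so Carol = 2.
No further eliminations apply; Bob can still be any of 11, 20.

11, 20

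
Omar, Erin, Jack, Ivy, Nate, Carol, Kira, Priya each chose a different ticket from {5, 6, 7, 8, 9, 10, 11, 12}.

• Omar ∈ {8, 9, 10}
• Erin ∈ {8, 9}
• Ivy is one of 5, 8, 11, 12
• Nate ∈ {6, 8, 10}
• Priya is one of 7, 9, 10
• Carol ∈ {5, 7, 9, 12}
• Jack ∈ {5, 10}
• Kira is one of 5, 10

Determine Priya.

The 8 variables together cover exactly {5, 6, 7, 8, 9, 10, 11, 12} — 8 values for 8 variables — and 6 appears only in Nate's list, so Nate = 6.
The 7 still-open variables draw from only 7 values {5, 7, 8, 9, 10, 11, 12}, so each is used; only Ivy can be 11, hence Ivy = 11.
The 6 still-open variables together cover exactly {5, 7, 8, 9, 10, 12} — 6 values for 6 variables — and 12 appears only in Carol's list, so Carol = 12.
The 5 still-open variables draw from only 5 values {5, 7, 8, 9, 10}, so each is used; only Priya can be 7, hence Priya = 7.

7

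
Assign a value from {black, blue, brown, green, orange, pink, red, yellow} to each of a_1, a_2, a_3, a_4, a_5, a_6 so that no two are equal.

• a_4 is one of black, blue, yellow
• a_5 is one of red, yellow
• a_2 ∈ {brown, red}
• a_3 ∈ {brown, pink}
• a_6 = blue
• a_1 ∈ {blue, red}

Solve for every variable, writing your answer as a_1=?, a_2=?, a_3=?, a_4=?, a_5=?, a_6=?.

a_1=red, a_2=brown, a_3=pink, a_4=black, a_5=yellow, a_6=blue

a_6 has just one choice, so a_6 = blue. Strike blue from a_1, a_4.
a_1 has just one choice, so a_1 = red. Eliminate red elsewhere: a_2, a_5.
a_2's domain is down to {brown}, so a_2 = brown. So a_3 can't be brown.
a_3 has just one choice, so a_3 = pink.
a_5 has just one choice, so a_5 = yellow. So a_4 can't be yellow.
a_4 must be black (only option left).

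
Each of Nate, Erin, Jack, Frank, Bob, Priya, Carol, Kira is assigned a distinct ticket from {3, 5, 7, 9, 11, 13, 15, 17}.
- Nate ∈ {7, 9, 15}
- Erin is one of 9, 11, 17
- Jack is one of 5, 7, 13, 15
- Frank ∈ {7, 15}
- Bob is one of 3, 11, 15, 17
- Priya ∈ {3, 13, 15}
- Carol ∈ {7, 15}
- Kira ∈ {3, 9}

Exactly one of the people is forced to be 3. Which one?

The 8 variables together cover exactly {3, 5, 7, 9, 11, 13, 15, 17} — 8 values for 8 variables — and 5 appears only in Jack's list, so Jack = 5.
The 7 still-open variables together cover exactly {3, 7, 9, 11, 13, 15, 17} — 7 values for 7 variables — and 13 appears only in Priya's list, so Priya = 13.
The 2 variables Frank and Carol are confined to {7, 15}, which locks those values in; drop them from Nate, Bob.
Nate must be 9 (only option left). Eliminate 9 elsewhere: Erin, Kira.
So 3 goes to Kira.

Kira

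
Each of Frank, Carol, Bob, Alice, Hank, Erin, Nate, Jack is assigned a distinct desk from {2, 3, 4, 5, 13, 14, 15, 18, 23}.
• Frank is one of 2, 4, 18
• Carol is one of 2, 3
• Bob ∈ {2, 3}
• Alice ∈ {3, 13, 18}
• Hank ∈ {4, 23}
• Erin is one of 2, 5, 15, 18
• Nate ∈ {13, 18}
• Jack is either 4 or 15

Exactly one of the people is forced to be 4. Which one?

Among the 8 variables, 5 fits only Erin (and all 8 values in {2, 3, 4, 5, 13, 15, 18, 23} must be used), so Erin = 5.
Among the 7 still-open variables, 15 fits only Jack (and all 7 values in {2, 3, 4, 13, 15, 18, 23} must be used), so Jack = 15.
Among the 6 still-open variables, 23 fits only Hank (and all 6 values in {2, 3, 4, 13, 18, 23} must be used), so Hank = 23.
The 5 still-open variables together cover exactly {2, 3, 4, 13, 18} — 5 values for 5 variables — and 4 appears only in Frank's list, so Frank = 4.

Frank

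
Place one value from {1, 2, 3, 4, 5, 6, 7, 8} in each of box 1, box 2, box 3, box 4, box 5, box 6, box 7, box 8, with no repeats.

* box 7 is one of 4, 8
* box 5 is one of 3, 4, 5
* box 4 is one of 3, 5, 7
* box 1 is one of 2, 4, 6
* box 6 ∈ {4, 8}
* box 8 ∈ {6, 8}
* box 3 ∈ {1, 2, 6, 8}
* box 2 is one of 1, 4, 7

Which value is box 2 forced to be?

7

box 6 and box 7 share exactly the 2 values {4, 8}; by pigeonhole those values go to them, so strike 4, 8 from box 1, box 2, box 3, box 5, box 8.
That leaves box 8 = 6. Remove 6 from box 1, box 3.
That leaves box 1 = 2. Remove 2 from box 3.
box 3 has just one choice, so box 3 = 1. Strike 1 from box 2.
So box 2 = 7.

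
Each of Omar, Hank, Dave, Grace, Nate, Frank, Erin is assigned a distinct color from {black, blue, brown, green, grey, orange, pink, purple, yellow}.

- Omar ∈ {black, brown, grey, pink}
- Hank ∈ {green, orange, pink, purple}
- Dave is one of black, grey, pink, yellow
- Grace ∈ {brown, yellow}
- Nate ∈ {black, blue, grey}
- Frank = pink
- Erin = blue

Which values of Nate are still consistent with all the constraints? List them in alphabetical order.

black, grey

Frank's domain is down to {pink}, so Frank = pink. So Omar, Hank, Dave can't be pink.
Erin's domain is down to {blue}, so Erin = blue. Eliminate blue elsewhere: Nate.
No further eliminations apply; Nate can still be any of black, grey.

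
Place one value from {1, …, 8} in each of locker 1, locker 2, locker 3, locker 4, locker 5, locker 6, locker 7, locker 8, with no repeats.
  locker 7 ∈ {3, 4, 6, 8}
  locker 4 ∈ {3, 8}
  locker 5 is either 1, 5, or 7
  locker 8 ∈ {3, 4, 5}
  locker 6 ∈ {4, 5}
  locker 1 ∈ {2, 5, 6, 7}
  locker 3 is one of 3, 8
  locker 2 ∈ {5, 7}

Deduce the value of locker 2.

7

The 8 variables together cover exactly {1, 2, 3, 4, 5, 6, 7, 8} — 8 values for 8 variables — and 1 appears only in locker 5's list, so locker 5 = 1.
The 7 still-open variables together cover exactly {2, 3, 4, 5, 6, 7, 8} — 7 values for 7 variables — and 2 appears only in locker 1's list, so locker 1 = 2.
Among the 6 still-open variables, 6 fits only locker 7 (and all 6 values in {3, 4, 5, 6, 7, 8} must be used), so locker 7 = 6.
The 5 still-open variables draw from only 5 values {3, 4, 5, 7, 8}, so each is used; only locker 2 can be 7, hence locker 2 = 7.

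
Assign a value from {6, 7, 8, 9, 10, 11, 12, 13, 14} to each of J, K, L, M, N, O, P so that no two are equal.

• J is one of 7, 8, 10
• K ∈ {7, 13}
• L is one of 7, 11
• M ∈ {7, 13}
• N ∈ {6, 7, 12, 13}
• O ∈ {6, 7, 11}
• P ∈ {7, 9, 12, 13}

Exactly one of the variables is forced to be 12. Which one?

The 2 variables K and M are confined to {7, 13}, which locks those values in; drop them from J, L, N, O, P.
L must be 11 (only option left). Strike 11 from O.
That leaves O = 6. Eliminate 6 elsewhere: N.
So 12 goes to N.

N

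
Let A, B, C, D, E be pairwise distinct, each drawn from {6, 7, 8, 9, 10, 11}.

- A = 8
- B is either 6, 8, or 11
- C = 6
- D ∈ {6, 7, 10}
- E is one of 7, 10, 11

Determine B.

11

A has just one choice, so A = 8. Strike 8 from B.
That leaves C = 6. Eliminate 6 elsewhere: B, D.
So B = 11.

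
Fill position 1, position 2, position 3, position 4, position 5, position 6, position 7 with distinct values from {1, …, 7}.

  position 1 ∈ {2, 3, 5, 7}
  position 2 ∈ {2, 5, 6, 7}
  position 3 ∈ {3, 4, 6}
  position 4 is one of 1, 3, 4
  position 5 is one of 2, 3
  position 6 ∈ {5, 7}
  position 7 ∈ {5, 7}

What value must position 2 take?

6

The 7 variables draw from only 7 values {1, 2, 3, 4, 5, 6, 7}, so each is used; only position 4 can be 1, hence position 4 = 1.
Among the 6 still-open variables, 4 fits only position 3 (and all 6 values in {2, 3, 4, 5, 6, 7} must be used), so position 3 = 4.
Among the 5 still-open variables, 6 fits only position 2 (and all 5 values in {2, 3, 5, 6, 7} must be used), so position 2 = 6.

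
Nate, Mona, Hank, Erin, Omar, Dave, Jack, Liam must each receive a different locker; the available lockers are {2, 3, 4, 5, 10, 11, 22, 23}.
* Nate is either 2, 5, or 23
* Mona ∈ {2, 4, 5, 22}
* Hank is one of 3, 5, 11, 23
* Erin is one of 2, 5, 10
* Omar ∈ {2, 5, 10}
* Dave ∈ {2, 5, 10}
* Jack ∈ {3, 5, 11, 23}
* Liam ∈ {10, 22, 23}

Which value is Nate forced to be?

Among the 8 variables, 4 fits only Mona (and all 8 values in {2, 3, 4, 5, 10, 11, 22, 23} must be used), so Mona = 4.
Among the 7 still-open variables, 22 fits only Liam (and all 7 values in {2, 3, 5, 10, 11, 22, 23} must be used), so Liam = 22.
The 3 variables Erin, Omar, Dave are confined to {2, 5, 10}, which locks those values in; drop them from Nate, Hank, Jack.
So Nate = 23.

23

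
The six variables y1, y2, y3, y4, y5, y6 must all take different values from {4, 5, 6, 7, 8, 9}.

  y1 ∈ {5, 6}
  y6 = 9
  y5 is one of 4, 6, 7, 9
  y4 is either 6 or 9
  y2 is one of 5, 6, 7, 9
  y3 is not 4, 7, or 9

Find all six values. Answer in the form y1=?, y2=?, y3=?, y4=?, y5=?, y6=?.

y1=5, y2=7, y3=8, y4=6, y5=4, y6=9

y6 has just one choice, so y6 = 9. Eliminate 9 elsewhere: y2, y4, y5.
y4 must be 6 (only option left). Strike 6 from y1, y2, y3, y5.
y1 has just one choice, so y1 = 5. Remove 5 from y2, y3.
y2's domain is down to {7}, so y2 = 7. So y5 can't be 7.
That leaves y3 = 8.
That leaves y5 = 4.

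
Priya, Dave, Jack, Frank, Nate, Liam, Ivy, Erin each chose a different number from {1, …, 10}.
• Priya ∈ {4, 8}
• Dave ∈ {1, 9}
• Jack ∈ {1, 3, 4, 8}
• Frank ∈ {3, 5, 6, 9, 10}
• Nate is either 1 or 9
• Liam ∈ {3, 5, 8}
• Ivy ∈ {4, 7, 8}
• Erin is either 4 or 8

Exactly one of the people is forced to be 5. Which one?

Priya and Erin between them cover only {4, 8} — a naked pair. Remove those values from Jack, Liam, Ivy.
Ivy has just one choice, so Ivy = 7.
The 2 variables Dave and Nate are confined to {1, 9}, which locks those values in; drop them from Jack, Frank.
Jack must be 3 (only option left). Remove 3 from Frank, Liam.
So 5 goes to Liam.

Liam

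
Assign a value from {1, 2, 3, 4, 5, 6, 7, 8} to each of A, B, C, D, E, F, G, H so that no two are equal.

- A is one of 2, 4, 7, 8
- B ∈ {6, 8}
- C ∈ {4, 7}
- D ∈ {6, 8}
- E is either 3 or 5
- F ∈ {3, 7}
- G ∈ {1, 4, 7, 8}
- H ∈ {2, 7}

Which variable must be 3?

F

The 8 variables together cover exactly {1, 2, 3, 4, 5, 6, 7, 8} — 8 values for 8 variables — and 1 appears only in G's list, so G = 1.
The 7 still-open variables draw from only 7 values {2, 3, 4, 5, 6, 7, 8}, so each is used; only E can be 5, hence E = 5.
The 6 still-open variables draw from only 6 values {2, 3, 4, 6, 7, 8}, so each is used; only F can be 3, hence F = 3.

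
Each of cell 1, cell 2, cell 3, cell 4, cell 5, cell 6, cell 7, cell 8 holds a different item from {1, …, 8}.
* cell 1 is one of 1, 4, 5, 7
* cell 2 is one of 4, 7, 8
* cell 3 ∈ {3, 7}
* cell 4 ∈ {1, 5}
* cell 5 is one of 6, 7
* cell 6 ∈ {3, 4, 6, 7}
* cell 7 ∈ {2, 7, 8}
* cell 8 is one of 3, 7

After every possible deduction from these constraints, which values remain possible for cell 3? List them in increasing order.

The 8 variables together cover exactly {1, 2, 3, 4, 5, 6, 7, 8} — 8 values for 8 variables — and 2 appears only in cell 7's list, so cell 7 = 2.
The 7 still-open variables together cover exactly {1, 3, 4, 5, 6, 7, 8} — 7 values for 7 variables — and 8 appears only in cell 2's list, so cell 2 = 8.
The 2 variables cell 3 and cell 8 are confined to {3, 7}, which locks those values in; drop them from cell 1, cell 5, cell 6.
cell 5 must be 6 (only option left). Remove 6 from cell 6.
That leaves cell 6 = 4. So cell 1 can't be 4.
No further eliminations apply; cell 3 can still be any of 3, 7.

3, 7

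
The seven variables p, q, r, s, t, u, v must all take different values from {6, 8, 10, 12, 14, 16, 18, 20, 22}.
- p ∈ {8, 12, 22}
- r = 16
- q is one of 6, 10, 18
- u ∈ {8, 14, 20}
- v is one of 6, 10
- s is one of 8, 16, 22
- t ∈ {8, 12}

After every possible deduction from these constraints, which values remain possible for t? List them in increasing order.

r's domain is down to {16}, so r = 16. Eliminate 16 elsewhere: s.
p, s, t between them cover only {8, 12, 22} — a naked triple. Remove those values from u.
No further eliminations apply; t can still be any of 8, 12.

8, 12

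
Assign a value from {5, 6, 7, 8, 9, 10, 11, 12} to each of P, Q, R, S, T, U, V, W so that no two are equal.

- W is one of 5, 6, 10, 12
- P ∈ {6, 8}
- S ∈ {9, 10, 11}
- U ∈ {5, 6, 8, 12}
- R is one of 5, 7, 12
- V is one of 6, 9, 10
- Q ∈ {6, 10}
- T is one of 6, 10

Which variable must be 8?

The 8 variables draw from only 8 values {5, 6, 7, 8, 9, 10, 11, 12}, so each is used; only R can be 7, hence R = 7.
Among the 7 still-open variables, 11 fits only S (and all 7 values in {5, 6, 8, 9, 10, 11, 12} must be used), so S = 11.
Among the 6 still-open variables, 9 fits only V (and all 6 values in {5, 6, 8, 9, 10, 12} must be used), so V = 9.
Q and T share exactly the 2 values {6, 10}; by pigeonhole those values go to them, so strike 6, 10 from P, U, W.
So 8 goes to P.

P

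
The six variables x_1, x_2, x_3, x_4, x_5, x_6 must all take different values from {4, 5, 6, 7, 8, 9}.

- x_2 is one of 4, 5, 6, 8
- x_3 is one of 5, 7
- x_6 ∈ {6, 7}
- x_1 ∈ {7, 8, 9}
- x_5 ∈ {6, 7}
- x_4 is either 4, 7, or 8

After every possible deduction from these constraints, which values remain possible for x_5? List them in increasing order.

The 6 variables together cover exactly {4, 5, 6, 7, 8, 9} — 6 values for 6 variables — and 9 appears only in x_1's list, so x_1 = 9.
The 2 variables x_5 and x_6 are confined to {6, 7}, which locks those values in; drop them from x_2, x_3, x_4.
That leaves x_3 = 5. Strike 5 from x_2.
No further eliminations apply; x_5 can still be any of 6, 7.

6, 7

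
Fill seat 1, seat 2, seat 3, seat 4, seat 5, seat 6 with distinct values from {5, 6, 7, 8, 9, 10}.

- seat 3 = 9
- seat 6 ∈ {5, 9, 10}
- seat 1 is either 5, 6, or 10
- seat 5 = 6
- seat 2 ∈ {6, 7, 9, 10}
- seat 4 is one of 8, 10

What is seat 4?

8

seat 3's domain is down to {9}, so seat 3 = 9. Strike 9 from seat 2, seat 6.
That leaves seat 5 = 6. Eliminate 6 elsewhere: seat 1, seat 2.
The 4 still-open variables draw from only 4 values {5, 7, 8, 10}, so each is used; only seat 2 can be 7, hence seat 2 = 7.
The 3 still-open variables together cover exactly {5, 8, 10} — 3 values for 3 variables — and 8 appears only in seat 4's list, so seat 4 = 8.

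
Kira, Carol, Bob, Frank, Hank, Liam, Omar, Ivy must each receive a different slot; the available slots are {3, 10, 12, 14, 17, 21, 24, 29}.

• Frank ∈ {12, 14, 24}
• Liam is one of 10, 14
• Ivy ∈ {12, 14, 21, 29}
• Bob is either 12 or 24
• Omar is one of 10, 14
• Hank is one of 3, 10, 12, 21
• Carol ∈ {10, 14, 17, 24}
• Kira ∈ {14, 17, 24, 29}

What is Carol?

The 8 variables together cover exactly {3, 10, 12, 14, 17, 21, 24, 29} — 8 values for 8 variables — and 3 appears only in Hank's list, so Hank = 3.
The 7 still-open variables draw from only 7 values {10, 12, 14, 17, 21, 24, 29}, so each is used; only Ivy can be 21, hence Ivy = 21.
The 6 still-open variables draw from only 6 values {10, 12, 14, 17, 24, 29}, so each is used; only Kira can be 29, hence Kira = 29.
Among the 5 still-open variables, 17 fits only Carol (and all 5 values in {10, 12, 14, 17, 24} must be used), so Carol = 17.

17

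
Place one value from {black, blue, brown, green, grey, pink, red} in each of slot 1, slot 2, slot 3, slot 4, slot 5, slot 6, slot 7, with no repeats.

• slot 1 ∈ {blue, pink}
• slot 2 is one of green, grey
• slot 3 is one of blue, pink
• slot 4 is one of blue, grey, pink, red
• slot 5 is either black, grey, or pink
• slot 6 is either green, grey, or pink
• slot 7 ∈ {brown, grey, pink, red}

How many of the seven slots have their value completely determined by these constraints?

Among the 7 variables, black fits only slot 5 (and all 7 values in {black, blue, brown, green, grey, pink, red} must be used), so slot 5 = black.
Among the 6 still-open variables, brown fits only slot 7 (and all 6 values in {blue, brown, green, grey, pink, red} must be used), so slot 7 = brown.
The 5 still-open variables together cover exactly {blue, green, grey, pink, red} — 5 values for 5 variables — and red appears only in slot 4's list, so slot 4 = red.
slot 1 and slot 3 between them cover only {blue, pink} — a naked pair. Remove those values from slot 6.
Determined: slot 4=red, slot 5=black, slot 7=brown. The other slots each still have more than one consistent value. That makes 3.

3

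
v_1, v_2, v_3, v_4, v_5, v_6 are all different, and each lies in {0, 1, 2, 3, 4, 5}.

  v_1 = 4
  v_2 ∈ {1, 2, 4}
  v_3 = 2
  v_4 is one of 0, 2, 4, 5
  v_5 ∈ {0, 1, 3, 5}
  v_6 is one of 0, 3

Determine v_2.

1

v_1 must be 4 (only option left). So v_2, v_4 can't be 4.
v_3 must be 2 (only option left). Remove 2 from v_2, v_4.
So v_2 = 1.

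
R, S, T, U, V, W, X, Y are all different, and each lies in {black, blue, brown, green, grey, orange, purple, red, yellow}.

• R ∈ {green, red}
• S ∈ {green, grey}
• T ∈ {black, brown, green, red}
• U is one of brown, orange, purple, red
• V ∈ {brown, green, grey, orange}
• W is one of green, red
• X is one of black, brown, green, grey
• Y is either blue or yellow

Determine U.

R and W between them cover only {green, red} — a naked pair. Remove those values from S, T, U, V, X.
That leaves S = grey. So V, X can't be grey.
T and X between them cover only {black, brown} — a naked pair. Remove those values from U, V.
That leaves V = orange. So U can't be orange.
So U = purple.

purple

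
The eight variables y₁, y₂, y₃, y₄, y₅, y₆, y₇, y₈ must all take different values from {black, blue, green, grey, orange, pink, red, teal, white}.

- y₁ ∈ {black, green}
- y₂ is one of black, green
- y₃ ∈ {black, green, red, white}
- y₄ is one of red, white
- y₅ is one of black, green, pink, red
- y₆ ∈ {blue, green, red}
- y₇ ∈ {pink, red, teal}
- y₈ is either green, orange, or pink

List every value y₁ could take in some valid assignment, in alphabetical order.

Among the 8 variables, blue fits only y₆ (and all 8 values in {black, blue, green, orange, pink, red, teal, white} must be used), so y₆ = blue.
The 7 still-open variables together cover exactly {black, green, orange, pink, red, teal, white} — 7 values for 7 variables — and orange appears only in y₈'s list, so y₈ = orange.
The 6 still-open variables together cover exactly {black, green, pink, red, teal, white} — 6 values for 6 variables — and teal appears only in y₇'s list, so y₇ = teal.
The 5 still-open variables draw from only 5 values {black, green, pink, red, white}, so each is used; only y₅ can be pink, hence y₅ = pink.
y₁ and y₂ share exactly the 2 values {black, green}; by pigeonhole those values go to them, so strike black, green from y₃.
No further eliminations apply; y₁ can still be any of black, green.

black, green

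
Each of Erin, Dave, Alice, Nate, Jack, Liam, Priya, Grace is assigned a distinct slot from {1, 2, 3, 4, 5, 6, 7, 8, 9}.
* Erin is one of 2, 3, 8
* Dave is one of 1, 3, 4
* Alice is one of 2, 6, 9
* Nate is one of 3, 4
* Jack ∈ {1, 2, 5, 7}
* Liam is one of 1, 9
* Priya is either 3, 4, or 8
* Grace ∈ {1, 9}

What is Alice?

Liam and Grace between them cover only {1, 9} — a naked pair. Remove those values from Dave, Alice, Jack.
Dave and Nate share exactly the 2 values {3, 4}; by pigeonhole those values go to them, so strike 3, 4 from Erin, Priya.
Priya has just one choice, so Priya = 8. So Erin can't be 8.
Erin has just one choice, so Erin = 2. Strike 2 from Alice, Jack.
So Alice = 6.

6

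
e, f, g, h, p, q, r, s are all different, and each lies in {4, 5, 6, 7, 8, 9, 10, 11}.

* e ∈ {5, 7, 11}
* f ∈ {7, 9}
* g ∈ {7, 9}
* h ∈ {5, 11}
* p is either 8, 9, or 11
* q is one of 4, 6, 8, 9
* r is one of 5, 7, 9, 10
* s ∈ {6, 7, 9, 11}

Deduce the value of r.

10

Among the 8 variables, 4 fits only q (and all 8 values in {4, 5, 6, 7, 8, 9, 10, 11} must be used), so q = 4.
Among the 7 still-open variables, 6 fits only s (and all 7 values in {5, 6, 7, 8, 9, 10, 11} must be used), so s = 6.
The 6 still-open variables draw from only 6 values {5, 7, 8, 9, 10, 11}, so each is used; only p can be 8, hence p = 8.
The 5 still-open variables draw from only 5 values {5, 7, 9, 10, 11}, so each is used; only r can be 10, hence r = 10.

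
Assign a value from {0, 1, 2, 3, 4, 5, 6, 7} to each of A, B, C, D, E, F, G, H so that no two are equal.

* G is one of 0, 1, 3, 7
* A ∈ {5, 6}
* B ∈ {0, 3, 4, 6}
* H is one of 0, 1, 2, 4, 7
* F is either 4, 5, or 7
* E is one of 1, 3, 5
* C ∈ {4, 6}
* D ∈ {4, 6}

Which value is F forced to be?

7

The 8 variables together cover exactly {0, 1, 2, 3, 4, 5, 6, 7} — 8 values for 8 variables — and 2 appears only in H's list, so H = 2.
C and D share exactly the 2 values {4, 6}; by pigeonhole those values go to them, so strike 4, 6 from A, B, F.
That leaves A = 5. Strike 5 from E, F.
So F = 7.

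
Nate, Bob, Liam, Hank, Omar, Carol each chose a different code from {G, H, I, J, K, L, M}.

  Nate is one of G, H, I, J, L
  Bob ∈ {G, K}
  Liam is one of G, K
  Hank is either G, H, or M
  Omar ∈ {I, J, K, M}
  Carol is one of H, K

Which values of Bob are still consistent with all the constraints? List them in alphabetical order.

G, K

Bob and Liam between them cover only {G, K} — a naked pair. Remove those values from Nate, Hank, Omar, Carol.
That leaves Carol = H. Strike H from Nate, Hank.
Hank must be M (only option left). So Omar can't be M.
No further eliminations apply; Bob can still be any of G, K.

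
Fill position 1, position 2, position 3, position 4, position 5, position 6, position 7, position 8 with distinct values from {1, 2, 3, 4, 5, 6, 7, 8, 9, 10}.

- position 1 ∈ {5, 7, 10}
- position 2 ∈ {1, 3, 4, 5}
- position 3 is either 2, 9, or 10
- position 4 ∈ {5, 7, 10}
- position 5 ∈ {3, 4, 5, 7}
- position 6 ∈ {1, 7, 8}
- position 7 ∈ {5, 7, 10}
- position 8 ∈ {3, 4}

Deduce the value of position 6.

8

position 1, position 4, position 7 share exactly the 3 values {5, 7, 10}; by pigeonhole those values go to them, so strike 5, 7, 10 from position 2, position 3, position 5, position 6.
The 2 variables position 5 and position 8 are confined to {3, 4}, which locks those values in; drop them from position 2.
That leaves position 2 = 1. Remove 1 from position 6.
So position 6 = 8.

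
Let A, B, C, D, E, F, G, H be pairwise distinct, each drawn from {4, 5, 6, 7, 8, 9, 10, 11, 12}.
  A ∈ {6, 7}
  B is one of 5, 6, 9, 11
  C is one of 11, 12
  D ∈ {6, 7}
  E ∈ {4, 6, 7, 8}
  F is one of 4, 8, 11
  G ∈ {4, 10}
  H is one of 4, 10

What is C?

12

A and D share exactly the 2 values {6, 7}; by pigeonhole those values go to them, so strike 6, 7 from B, E.
The 2 variables G and H are confined to {4, 10}, which locks those values in; drop them from E, F.
E's domain is down to {8}, so E = 8. Strike 8 from F.
F's domain is down to {11}, so F = 11. Remove 11 from B, C.
So C = 12.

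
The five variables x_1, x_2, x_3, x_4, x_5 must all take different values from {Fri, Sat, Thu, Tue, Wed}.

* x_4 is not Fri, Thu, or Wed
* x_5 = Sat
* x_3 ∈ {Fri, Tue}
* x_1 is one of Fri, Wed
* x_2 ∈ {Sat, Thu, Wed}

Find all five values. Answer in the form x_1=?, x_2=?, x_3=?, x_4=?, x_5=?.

x_5 must be Sat (only option left). Eliminate Sat elsewhere: x_2, x_4.
That leaves x_4 = Tue. Remove Tue from x_3.
x_3 has just one choice, so x_3 = Fri. So x_1 can't be Fri.
x_1 must be Wed (only option left). Remove Wed from x_2.
That leaves x_2 = Thu.

x_1=Wed, x_2=Thu, x_3=Fri, x_4=Tue, x_5=Sat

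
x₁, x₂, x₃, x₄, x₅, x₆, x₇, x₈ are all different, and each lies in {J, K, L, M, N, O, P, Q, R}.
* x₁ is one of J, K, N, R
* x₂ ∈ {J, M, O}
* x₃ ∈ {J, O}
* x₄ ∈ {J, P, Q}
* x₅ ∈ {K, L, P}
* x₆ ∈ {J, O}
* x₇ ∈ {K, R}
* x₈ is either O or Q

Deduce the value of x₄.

The 2 variables x₃ and x₆ are confined to {J, O}, which locks those values in; drop them from x₁, x₂, x₄, x₈.
x₂'s domain is down to {M}, so x₂ = M.
x₈ has just one choice, so x₈ = Q. Strike Q from x₄.
So x₄ = P.

P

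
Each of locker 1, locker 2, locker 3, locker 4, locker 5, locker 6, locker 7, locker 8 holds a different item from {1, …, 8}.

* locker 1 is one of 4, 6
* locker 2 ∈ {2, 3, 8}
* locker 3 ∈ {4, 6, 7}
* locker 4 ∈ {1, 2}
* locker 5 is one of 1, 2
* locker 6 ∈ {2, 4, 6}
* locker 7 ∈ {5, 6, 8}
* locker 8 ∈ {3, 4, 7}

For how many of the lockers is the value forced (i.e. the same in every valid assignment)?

4

The 8 variables draw from only 8 values {1, 2, 3, 4, 5, 6, 7, 8}, so each is used; only locker 7 can be 5, hence locker 7 = 5.
The 7 still-open variables together cover exactly {1, 2, 3, 4, 6, 7, 8} — 7 values for 7 variables — and 8 appears only in locker 2's list, so locker 2 = 8.
The 6 still-open variables draw from only 6 values {1, 2, 3, 4, 6, 7}, so each is used; only locker 8 can be 3, hence locker 8 = 3.
Among the 5 still-open variables, 7 fits only locker 3 (and all 5 values in {1, 2, 4, 6, 7} must be used), so locker 3 = 7.
The 2 variables locker 4 and locker 5 are confined to {1, 2}, which locks those values in; drop them from locker 6.
Determined: locker 2=8, locker 3=7, locker 7=5, locker 8=3. The other lockers each still have more than one consistent value. That makes 4.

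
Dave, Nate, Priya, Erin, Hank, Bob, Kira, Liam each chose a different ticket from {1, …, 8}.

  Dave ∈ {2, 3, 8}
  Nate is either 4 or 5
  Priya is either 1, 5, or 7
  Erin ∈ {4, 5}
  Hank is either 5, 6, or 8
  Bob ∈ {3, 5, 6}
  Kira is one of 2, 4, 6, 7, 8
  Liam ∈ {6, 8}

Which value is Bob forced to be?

Among the 8 variables, 1 fits only Priya (and all 8 values in {1, 2, 3, 4, 5, 6, 7, 8} must be used), so Priya = 1.
The 7 still-open variables draw from only 7 values {2, 3, 4, 5, 6, 7, 8}, so each is used; only Kira can be 7, hence Kira = 7.
The 6 still-open variables draw from only 6 values {2, 3, 4, 5, 6, 8}, so each is used; only Dave can be 2, hence Dave = 2.
The 5 still-open variables together cover exactly {3, 4, 5, 6, 8} — 5 values for 5 variables — and 3 appears only in Bob's list, so Bob = 3.

3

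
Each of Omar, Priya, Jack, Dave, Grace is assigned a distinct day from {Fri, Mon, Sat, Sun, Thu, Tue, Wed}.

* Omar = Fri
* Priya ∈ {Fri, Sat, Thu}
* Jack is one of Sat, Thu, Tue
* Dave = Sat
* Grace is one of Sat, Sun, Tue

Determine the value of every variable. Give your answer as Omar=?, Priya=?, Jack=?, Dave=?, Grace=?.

Omar=Fri, Priya=Thu, Jack=Tue, Dave=Sat, Grace=Sun

Omar's domain is down to {Fri}, so Omar = Fri. Remove Fri from Priya.
Dave's domain is down to {Sat}, so Dave = Sat. Eliminate Sat elsewhere: Priya, Jack, Grace.
Priya has just one choice, so Priya = Thu. Eliminate Thu elsewhere: Jack.
Jack has just one choice, so Jack = Tue. Eliminate Tue elsewhere: Grace.
Grace's domain is down to {Sun}, so Grace = Sun.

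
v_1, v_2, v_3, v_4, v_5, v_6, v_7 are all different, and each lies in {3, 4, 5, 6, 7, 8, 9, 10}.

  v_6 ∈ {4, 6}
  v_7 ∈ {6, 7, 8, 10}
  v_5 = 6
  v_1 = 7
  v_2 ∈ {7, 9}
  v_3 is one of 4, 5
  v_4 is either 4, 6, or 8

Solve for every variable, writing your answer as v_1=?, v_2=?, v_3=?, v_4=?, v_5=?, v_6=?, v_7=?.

v_1=7, v_2=9, v_3=5, v_4=8, v_5=6, v_6=4, v_7=10

v_1's domain is down to {7}, so v_1 = 7. Remove 7 from v_2, v_7.
v_2 must be 9 (only option left).
v_5 must be 6 (only option left). Eliminate 6 elsewhere: v_4, v_6, v_7.
v_6 must be 4 (only option left). Eliminate 4 elsewhere: v_3, v_4.
v_3 must be 5 (only option left).
v_4 must be 8 (only option left). Strike 8 from v_7.
v_7's domain is down to {10}, so v_7 = 10.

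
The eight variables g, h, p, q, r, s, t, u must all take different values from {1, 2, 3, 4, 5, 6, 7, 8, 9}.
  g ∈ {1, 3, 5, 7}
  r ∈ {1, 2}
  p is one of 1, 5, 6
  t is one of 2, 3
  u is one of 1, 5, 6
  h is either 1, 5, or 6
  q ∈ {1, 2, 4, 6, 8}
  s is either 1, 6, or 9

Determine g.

h, p, u share exactly the 3 values {1, 5, 6}; by pigeonhole those values go to them, so strike 1, 5, 6 from g, q, r, s.
That leaves r = 2. Strike 2 from q, t.
s's domain is down to {9}, so s = 9.
That leaves t = 3. Eliminate 3 elsewhere: g.
So g = 7.

7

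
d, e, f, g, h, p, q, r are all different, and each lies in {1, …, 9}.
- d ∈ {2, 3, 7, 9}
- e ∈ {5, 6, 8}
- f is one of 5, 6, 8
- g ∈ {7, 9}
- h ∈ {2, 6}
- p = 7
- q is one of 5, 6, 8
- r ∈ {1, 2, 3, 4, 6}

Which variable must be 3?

p must be 7 (only option left). Strike 7 from d, g.
g must be 9 (only option left). Remove 9 from d.
e, f, q share exactly the 3 values {5, 6, 8}; by pigeonhole those values go to them, so strike 5, 6, 8 from h, r.
h's domain is down to {2}, so h = 2. Eliminate 2 elsewhere: d, r.
So 3 goes to d.

d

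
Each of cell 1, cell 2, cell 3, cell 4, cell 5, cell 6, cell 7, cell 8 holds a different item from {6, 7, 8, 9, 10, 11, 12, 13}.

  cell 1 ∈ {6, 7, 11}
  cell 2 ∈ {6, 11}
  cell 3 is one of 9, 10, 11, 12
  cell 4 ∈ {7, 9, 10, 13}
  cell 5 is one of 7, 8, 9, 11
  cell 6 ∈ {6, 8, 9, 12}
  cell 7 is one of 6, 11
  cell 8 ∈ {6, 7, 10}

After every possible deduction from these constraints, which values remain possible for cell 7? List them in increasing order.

6, 11

The 8 variables together cover exactly {6, 7, 8, 9, 10, 11, 12, 13} — 8 values for 8 variables — and 13 appears only in cell 4's list, so cell 4 = 13.
cell 2 and cell 7 between them cover only {6, 11} — a naked pair. Remove those values from cell 1, cell 3, cell 5, cell 6, cell 8.
cell 1 has just one choice, so cell 1 = 7. Strike 7 from cell 5, cell 8.
cell 8's domain is down to {10}, so cell 8 = 10. So cell 3 can't be 10.
No further eliminations apply; cell 7 can still be any of 6, 11.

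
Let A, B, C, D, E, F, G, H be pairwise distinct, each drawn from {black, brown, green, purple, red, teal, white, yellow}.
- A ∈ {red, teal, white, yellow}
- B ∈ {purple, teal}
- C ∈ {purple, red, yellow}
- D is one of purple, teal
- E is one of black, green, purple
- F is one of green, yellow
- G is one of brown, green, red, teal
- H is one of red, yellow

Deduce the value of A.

white

Among the 8 variables, black fits only E (and all 8 values in {black, brown, green, purple, red, teal, white, yellow} must be used), so E = black.
Among the 7 still-open variables, brown fits only G (and all 7 values in {brown, green, purple, red, teal, white, yellow} must be used), so G = brown.
Among the 6 still-open variables, green fits only F (and all 6 values in {green, purple, red, teal, white, yellow} must be used), so F = green.
Among the 5 still-open variables, white fits only A (and all 5 values in {purple, red, teal, white, yellow} must be used), so A = white.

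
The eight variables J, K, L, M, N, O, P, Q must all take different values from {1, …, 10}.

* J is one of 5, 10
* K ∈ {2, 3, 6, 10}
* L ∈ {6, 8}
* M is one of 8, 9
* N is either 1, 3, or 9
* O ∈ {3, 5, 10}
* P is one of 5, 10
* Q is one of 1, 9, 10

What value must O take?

Among the 8 variables, 2 fits only K (and all 8 values in {1, 2, 3, 5, 6, 8, 9, 10} must be used), so K = 2.
The 7 still-open variables together cover exactly {1, 3, 5, 6, 8, 9, 10} — 7 values for 7 variables — and 6 appears only in L's list, so L = 6.
The 6 still-open variables together cover exactly {1, 3, 5, 8, 9, 10} — 6 values for 6 variables — and 8 appears only in M's list, so M = 8.
J and P between them cover only {5, 10} — a naked pair. Remove those values from O, Q.
So O = 3.

3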